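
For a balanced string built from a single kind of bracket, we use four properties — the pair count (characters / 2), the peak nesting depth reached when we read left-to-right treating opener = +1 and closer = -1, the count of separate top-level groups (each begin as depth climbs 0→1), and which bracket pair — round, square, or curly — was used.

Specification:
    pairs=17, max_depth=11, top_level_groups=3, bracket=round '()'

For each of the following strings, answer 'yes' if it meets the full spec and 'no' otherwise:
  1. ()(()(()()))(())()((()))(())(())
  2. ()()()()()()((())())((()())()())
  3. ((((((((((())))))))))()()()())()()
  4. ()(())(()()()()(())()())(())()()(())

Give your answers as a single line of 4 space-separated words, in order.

String 1 '()(()(()()))(())()((()))(())(())': depth seq [1 0 1 2 1 2 3 2 3 2 1 0 1 2 1 0 1 0 1 2 3 2 1 0 1 2 1 0 1 2 1 0]
  -> pairs=16 depth=3 groups=7 -> no
String 2 '()()()()()()((())())((()())()())': depth seq [1 0 1 0 1 0 1 0 1 0 1 0 1 2 3 2 1 2 1 0 1 2 3 2 3 2 1 2 1 2 1 0]
  -> pairs=16 depth=3 groups=8 -> no
String 3 '((((((((((())))))))))()()()())()()': depth seq [1 2 3 4 5 6 7 8 9 10 11 10 9 8 7 6 5 4 3 2 1 2 1 2 1 2 1 2 1 0 1 0 1 0]
  -> pairs=17 depth=11 groups=3 -> yes
String 4 '()(())(()()()()(())()())(())()()(())': depth seq [1 0 1 2 1 0 1 2 1 2 1 2 1 2 1 2 3 2 1 2 1 2 1 0 1 2 1 0 1 0 1 0 1 2 1 0]
  -> pairs=18 depth=3 groups=7 -> no

Answer: no no yes no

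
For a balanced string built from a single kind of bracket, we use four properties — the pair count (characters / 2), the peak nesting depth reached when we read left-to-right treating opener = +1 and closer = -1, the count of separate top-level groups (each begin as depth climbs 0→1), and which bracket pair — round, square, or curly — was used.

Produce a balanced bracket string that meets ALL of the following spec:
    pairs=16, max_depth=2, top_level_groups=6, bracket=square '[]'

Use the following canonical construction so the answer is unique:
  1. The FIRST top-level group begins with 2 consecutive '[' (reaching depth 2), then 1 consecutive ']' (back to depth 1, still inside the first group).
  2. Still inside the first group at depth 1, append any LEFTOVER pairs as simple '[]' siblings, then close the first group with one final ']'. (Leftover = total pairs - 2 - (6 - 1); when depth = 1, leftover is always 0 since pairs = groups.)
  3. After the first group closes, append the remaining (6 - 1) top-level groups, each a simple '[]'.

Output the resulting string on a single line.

Answer: [[][][][][][][][][][]][][][][][]

Derivation:
Spec: pairs=16 depth=2 groups=6
Leftover pairs = 16 - 2 - (6-1) = 9
First group: deep chain of depth 2 + 9 sibling pairs
Remaining 5 groups: simple '[]' each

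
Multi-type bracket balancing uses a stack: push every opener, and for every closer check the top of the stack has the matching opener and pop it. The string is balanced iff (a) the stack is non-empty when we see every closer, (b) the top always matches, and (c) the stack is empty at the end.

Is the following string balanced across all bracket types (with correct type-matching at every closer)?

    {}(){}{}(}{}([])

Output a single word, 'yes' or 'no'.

pos 0: push '{'; stack = {
pos 1: '}' matches '{'; pop; stack = (empty)
pos 2: push '('; stack = (
pos 3: ')' matches '('; pop; stack = (empty)
pos 4: push '{'; stack = {
pos 5: '}' matches '{'; pop; stack = (empty)
pos 6: push '{'; stack = {
pos 7: '}' matches '{'; pop; stack = (empty)
pos 8: push '('; stack = (
pos 9: saw closer '}' but top of stack is '(' (expected ')') → INVALID
Verdict: type mismatch at position 9: '}' closes '(' → no

Answer: no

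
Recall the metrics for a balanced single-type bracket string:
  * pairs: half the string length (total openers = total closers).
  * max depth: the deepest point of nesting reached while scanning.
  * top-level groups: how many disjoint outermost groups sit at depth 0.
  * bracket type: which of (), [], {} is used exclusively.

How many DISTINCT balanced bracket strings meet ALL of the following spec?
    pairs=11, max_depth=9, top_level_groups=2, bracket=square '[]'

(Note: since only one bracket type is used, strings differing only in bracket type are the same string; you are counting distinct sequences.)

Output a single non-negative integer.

Spec: pairs=11 depth=9 groups=2
Count(depth <= 9) = 16794
Count(depth <= 8) = 16762
Count(depth == 9) = 16794 - 16762 = 32

Answer: 32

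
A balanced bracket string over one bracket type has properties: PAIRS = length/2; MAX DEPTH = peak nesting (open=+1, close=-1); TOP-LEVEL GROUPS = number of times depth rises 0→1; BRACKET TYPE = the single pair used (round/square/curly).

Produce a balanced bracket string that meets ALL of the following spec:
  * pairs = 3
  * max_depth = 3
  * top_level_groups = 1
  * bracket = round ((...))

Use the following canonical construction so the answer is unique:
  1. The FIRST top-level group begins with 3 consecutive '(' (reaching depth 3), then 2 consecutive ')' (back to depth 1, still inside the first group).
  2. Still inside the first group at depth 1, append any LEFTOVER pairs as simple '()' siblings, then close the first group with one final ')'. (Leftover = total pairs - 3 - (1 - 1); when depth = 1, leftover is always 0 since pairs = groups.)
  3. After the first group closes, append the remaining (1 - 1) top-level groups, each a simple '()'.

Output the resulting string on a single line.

Answer: ((()))

Derivation:
Spec: pairs=3 depth=3 groups=1
Leftover pairs = 3 - 3 - (1-1) = 0
First group: deep chain of depth 3 + 0 sibling pairs
Remaining 0 groups: simple '()' each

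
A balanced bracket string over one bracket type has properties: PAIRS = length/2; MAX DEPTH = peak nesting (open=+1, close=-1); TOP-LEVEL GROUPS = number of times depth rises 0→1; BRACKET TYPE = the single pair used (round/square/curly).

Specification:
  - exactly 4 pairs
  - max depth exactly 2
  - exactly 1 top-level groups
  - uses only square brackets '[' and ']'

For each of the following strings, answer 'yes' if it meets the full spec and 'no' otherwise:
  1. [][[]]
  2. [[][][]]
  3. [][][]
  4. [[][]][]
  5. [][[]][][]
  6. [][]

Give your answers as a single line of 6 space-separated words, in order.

Answer: no yes no no no no

Derivation:
String 1 '[][[]]': depth seq [1 0 1 2 1 0]
  -> pairs=3 depth=2 groups=2 -> no
String 2 '[[][][]]': depth seq [1 2 1 2 1 2 1 0]
  -> pairs=4 depth=2 groups=1 -> yes
String 3 '[][][]': depth seq [1 0 1 0 1 0]
  -> pairs=3 depth=1 groups=3 -> no
String 4 '[[][]][]': depth seq [1 2 1 2 1 0 1 0]
  -> pairs=4 depth=2 groups=2 -> no
String 5 '[][[]][][]': depth seq [1 0 1 2 1 0 1 0 1 0]
  -> pairs=5 depth=2 groups=4 -> no
String 6 '[][]': depth seq [1 0 1 0]
  -> pairs=2 depth=1 groups=2 -> no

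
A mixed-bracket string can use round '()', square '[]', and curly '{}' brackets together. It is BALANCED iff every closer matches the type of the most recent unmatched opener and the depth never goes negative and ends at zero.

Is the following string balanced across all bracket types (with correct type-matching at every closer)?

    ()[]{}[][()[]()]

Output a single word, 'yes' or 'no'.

pos 0: push '('; stack = (
pos 1: ')' matches '('; pop; stack = (empty)
pos 2: push '['; stack = [
pos 3: ']' matches '['; pop; stack = (empty)
pos 4: push '{'; stack = {
pos 5: '}' matches '{'; pop; stack = (empty)
pos 6: push '['; stack = [
pos 7: ']' matches '['; pop; stack = (empty)
pos 8: push '['; stack = [
pos 9: push '('; stack = [(
pos 10: ')' matches '('; pop; stack = [
pos 11: push '['; stack = [[
pos 12: ']' matches '['; pop; stack = [
pos 13: push '('; stack = [(
pos 14: ')' matches '('; pop; stack = [
pos 15: ']' matches '['; pop; stack = (empty)
end: stack empty → VALID
Verdict: properly nested → yes

Answer: yes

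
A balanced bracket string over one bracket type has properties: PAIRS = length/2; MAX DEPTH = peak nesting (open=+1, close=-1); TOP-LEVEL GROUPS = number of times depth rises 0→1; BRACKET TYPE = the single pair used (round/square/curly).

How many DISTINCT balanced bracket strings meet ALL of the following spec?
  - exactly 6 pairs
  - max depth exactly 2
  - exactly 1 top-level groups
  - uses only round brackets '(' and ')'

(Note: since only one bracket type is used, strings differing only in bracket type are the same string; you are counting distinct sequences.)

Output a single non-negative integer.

Answer: 1

Derivation:
Spec: pairs=6 depth=2 groups=1
Count(depth <= 2) = 1
Count(depth <= 1) = 0
Count(depth == 2) = 1 - 0 = 1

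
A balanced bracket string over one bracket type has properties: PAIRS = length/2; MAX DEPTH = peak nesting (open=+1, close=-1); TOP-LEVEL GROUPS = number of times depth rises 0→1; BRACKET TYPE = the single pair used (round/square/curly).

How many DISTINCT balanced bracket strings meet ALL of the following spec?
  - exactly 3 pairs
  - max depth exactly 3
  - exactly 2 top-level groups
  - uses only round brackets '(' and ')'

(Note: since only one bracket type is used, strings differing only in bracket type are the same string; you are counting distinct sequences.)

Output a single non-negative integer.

Spec: pairs=3 depth=3 groups=2
Count(depth <= 3) = 2
Count(depth <= 2) = 2
Count(depth == 3) = 2 - 2 = 0

Answer: 0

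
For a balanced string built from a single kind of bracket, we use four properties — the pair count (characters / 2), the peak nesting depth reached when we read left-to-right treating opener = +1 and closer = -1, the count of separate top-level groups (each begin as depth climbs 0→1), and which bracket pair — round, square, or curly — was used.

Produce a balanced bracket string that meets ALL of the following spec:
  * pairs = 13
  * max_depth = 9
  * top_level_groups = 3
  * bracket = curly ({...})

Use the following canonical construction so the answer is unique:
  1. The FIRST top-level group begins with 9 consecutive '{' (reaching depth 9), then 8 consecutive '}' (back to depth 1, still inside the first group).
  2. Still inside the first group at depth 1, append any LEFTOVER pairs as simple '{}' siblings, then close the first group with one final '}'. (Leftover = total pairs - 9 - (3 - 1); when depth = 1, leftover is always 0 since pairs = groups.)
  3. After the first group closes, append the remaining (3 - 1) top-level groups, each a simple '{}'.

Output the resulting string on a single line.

Spec: pairs=13 depth=9 groups=3
Leftover pairs = 13 - 9 - (3-1) = 2
First group: deep chain of depth 9 + 2 sibling pairs
Remaining 2 groups: simple '{}' each

Answer: {{{{{{{{{}}}}}}}}{}{}}{}{}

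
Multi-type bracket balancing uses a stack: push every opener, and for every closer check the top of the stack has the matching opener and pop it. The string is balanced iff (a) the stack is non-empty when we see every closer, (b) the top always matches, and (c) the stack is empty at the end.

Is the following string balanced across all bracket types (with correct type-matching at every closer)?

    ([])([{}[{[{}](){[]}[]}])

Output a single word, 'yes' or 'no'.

pos 0: push '('; stack = (
pos 1: push '['; stack = ([
pos 2: ']' matches '['; pop; stack = (
pos 3: ')' matches '('; pop; stack = (empty)
pos 4: push '('; stack = (
pos 5: push '['; stack = ([
pos 6: push '{'; stack = ([{
pos 7: '}' matches '{'; pop; stack = ([
pos 8: push '['; stack = ([[
pos 9: push '{'; stack = ([[{
pos 10: push '['; stack = ([[{[
pos 11: push '{'; stack = ([[{[{
pos 12: '}' matches '{'; pop; stack = ([[{[
pos 13: ']' matches '['; pop; stack = ([[{
pos 14: push '('; stack = ([[{(
pos 15: ')' matches '('; pop; stack = ([[{
pos 16: push '{'; stack = ([[{{
pos 17: push '['; stack = ([[{{[
pos 18: ']' matches '['; pop; stack = ([[{{
pos 19: '}' matches '{'; pop; stack = ([[{
pos 20: push '['; stack = ([[{[
pos 21: ']' matches '['; pop; stack = ([[{
pos 22: '}' matches '{'; pop; stack = ([[
pos 23: ']' matches '['; pop; stack = ([
pos 24: saw closer ')' but top of stack is '[' (expected ']') → INVALID
Verdict: type mismatch at position 24: ')' closes '[' → no

Answer: no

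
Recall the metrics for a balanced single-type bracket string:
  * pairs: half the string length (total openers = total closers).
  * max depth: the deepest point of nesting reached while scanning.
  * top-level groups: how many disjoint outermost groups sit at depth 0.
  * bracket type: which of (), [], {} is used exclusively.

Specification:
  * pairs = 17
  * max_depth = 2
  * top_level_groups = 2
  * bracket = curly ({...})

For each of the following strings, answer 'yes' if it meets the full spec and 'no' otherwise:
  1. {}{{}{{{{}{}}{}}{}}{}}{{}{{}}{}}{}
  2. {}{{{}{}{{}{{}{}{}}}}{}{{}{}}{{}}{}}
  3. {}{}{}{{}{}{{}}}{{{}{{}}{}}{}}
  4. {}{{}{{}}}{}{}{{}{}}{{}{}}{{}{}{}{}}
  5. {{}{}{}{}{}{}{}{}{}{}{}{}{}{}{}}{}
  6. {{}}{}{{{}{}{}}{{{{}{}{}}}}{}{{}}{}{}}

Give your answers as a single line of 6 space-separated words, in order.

Answer: no no no no yes no

Derivation:
String 1 '{}{{}{{{{}{}}{}}{}}{}}{{}{{}}{}}{}': depth seq [1 0 1 2 1 2 3 4 5 4 5 4 3 4 3 2 3 2 1 2 1 0 1 2 1 2 3 2 1 2 1 0 1 0]
  -> pairs=17 depth=5 groups=4 -> no
String 2 '{}{{{}{}{{}{{}{}{}}}}{}{{}{}}{{}}{}}': depth seq [1 0 1 2 3 2 3 2 3 4 3 4 5 4 5 4 5 4 3 2 1 2 1 2 3 2 3 2 1 2 3 2 1 2 1 0]
  -> pairs=18 depth=5 groups=2 -> no
String 3 '{}{}{}{{}{}{{}}}{{{}{{}}{}}{}}': depth seq [1 0 1 0 1 0 1 2 1 2 1 2 3 2 1 0 1 2 3 2 3 4 3 2 3 2 1 2 1 0]
  -> pairs=15 depth=4 groups=5 -> no
String 4 '{}{{}{{}}}{}{}{{}{}}{{}{}}{{}{}{}{}}': depth seq [1 0 1 2 1 2 3 2 1 0 1 0 1 0 1 2 1 2 1 0 1 2 1 2 1 0 1 2 1 2 1 2 1 2 1 0]
  -> pairs=18 depth=3 groups=7 -> no
String 5 '{{}{}{}{}{}{}{}{}{}{}{}{}{}{}{}}{}': depth seq [1 2 1 2 1 2 1 2 1 2 1 2 1 2 1 2 1 2 1 2 1 2 1 2 1 2 1 2 1 2 1 0 1 0]
  -> pairs=17 depth=2 groups=2 -> yes
String 6 '{{}}{}{{{}{}{}}{{{{}{}{}}}}{}{{}}{}{}}': depth seq [1 2 1 0 1 0 1 2 3 2 3 2 3 2 1 2 3 4 5 4 5 4 5 4 3 2 1 2 1 2 3 2 1 2 1 2 1 0]
  -> pairs=19 depth=5 groups=3 -> no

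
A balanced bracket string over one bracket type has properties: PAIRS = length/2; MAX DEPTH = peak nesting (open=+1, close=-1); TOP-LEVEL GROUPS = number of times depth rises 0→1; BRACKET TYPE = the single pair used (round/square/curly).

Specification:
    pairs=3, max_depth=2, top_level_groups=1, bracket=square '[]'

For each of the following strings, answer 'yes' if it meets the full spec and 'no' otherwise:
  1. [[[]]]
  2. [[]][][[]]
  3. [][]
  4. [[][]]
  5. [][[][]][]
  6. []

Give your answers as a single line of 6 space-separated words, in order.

String 1 '[[[]]]': depth seq [1 2 3 2 1 0]
  -> pairs=3 depth=3 groups=1 -> no
String 2 '[[]][][[]]': depth seq [1 2 1 0 1 0 1 2 1 0]
  -> pairs=5 depth=2 groups=3 -> no
String 3 '[][]': depth seq [1 0 1 0]
  -> pairs=2 depth=1 groups=2 -> no
String 4 '[[][]]': depth seq [1 2 1 2 1 0]
  -> pairs=3 depth=2 groups=1 -> yes
String 5 '[][[][]][]': depth seq [1 0 1 2 1 2 1 0 1 0]
  -> pairs=5 depth=2 groups=3 -> no
String 6 '[]': depth seq [1 0]
  -> pairs=1 depth=1 groups=1 -> no

Answer: no no no yes no no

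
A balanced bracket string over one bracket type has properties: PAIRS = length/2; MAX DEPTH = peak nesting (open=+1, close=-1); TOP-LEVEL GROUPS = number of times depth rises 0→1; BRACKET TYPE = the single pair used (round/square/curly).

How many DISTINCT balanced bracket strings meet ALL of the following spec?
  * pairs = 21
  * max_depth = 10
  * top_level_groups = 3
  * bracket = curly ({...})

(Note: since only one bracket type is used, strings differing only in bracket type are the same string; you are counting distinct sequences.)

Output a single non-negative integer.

Answer: 154203750

Derivation:
Spec: pairs=21 depth=10 groups=3
Count(depth <= 10) = 4717586247
Count(depth <= 9) = 4563382497
Count(depth == 10) = 4717586247 - 4563382497 = 154203750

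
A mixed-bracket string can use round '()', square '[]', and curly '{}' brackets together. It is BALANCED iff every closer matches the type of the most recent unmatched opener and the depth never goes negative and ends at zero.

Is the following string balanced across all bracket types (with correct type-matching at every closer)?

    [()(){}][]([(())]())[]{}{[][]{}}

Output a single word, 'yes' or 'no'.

pos 0: push '['; stack = [
pos 1: push '('; stack = [(
pos 2: ')' matches '('; pop; stack = [
pos 3: push '('; stack = [(
pos 4: ')' matches '('; pop; stack = [
pos 5: push '{'; stack = [{
pos 6: '}' matches '{'; pop; stack = [
pos 7: ']' matches '['; pop; stack = (empty)
pos 8: push '['; stack = [
pos 9: ']' matches '['; pop; stack = (empty)
pos 10: push '('; stack = (
pos 11: push '['; stack = ([
pos 12: push '('; stack = ([(
pos 13: push '('; stack = ([((
pos 14: ')' matches '('; pop; stack = ([(
pos 15: ')' matches '('; pop; stack = ([
pos 16: ']' matches '['; pop; stack = (
pos 17: push '('; stack = ((
pos 18: ')' matches '('; pop; stack = (
pos 19: ')' matches '('; pop; stack = (empty)
pos 20: push '['; stack = [
pos 21: ']' matches '['; pop; stack = (empty)
pos 22: push '{'; stack = {
pos 23: '}' matches '{'; pop; stack = (empty)
pos 24: push '{'; stack = {
pos 25: push '['; stack = {[
pos 26: ']' matches '['; pop; stack = {
pos 27: push '['; stack = {[
pos 28: ']' matches '['; pop; stack = {
pos 29: push '{'; stack = {{
pos 30: '}' matches '{'; pop; stack = {
pos 31: '}' matches '{'; pop; stack = (empty)
end: stack empty → VALID
Verdict: properly nested → yes

Answer: yes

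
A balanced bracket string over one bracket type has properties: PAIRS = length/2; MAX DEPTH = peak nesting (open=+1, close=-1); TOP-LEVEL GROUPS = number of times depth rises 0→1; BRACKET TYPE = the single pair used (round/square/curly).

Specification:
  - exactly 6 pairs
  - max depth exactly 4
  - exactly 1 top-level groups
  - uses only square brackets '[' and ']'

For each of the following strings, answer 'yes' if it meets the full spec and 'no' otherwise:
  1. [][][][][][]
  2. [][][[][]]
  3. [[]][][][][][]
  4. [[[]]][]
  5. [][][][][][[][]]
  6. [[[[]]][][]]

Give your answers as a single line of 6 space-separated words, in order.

String 1 '[][][][][][]': depth seq [1 0 1 0 1 0 1 0 1 0 1 0]
  -> pairs=6 depth=1 groups=6 -> no
String 2 '[][][[][]]': depth seq [1 0 1 0 1 2 1 2 1 0]
  -> pairs=5 depth=2 groups=3 -> no
String 3 '[[]][][][][][]': depth seq [1 2 1 0 1 0 1 0 1 0 1 0 1 0]
  -> pairs=7 depth=2 groups=6 -> no
String 4 '[[[]]][]': depth seq [1 2 3 2 1 0 1 0]
  -> pairs=4 depth=3 groups=2 -> no
String 5 '[][][][][][[][]]': depth seq [1 0 1 0 1 0 1 0 1 0 1 2 1 2 1 0]
  -> pairs=8 depth=2 groups=6 -> no
String 6 '[[[[]]][][]]': depth seq [1 2 3 4 3 2 1 2 1 2 1 0]
  -> pairs=6 depth=4 groups=1 -> yes

Answer: no no no no no yes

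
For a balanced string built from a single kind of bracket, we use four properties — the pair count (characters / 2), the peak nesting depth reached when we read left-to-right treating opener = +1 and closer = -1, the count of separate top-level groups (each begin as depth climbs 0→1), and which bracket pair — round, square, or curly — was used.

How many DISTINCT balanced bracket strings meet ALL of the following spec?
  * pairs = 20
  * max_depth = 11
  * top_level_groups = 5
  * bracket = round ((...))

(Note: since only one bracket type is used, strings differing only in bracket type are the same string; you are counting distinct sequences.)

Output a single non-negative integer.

Answer: 782595

Derivation:
Spec: pairs=20 depth=11 groups=5
Count(depth <= 11) = 463817035
Count(depth <= 10) = 463034440
Count(depth == 11) = 463817035 - 463034440 = 782595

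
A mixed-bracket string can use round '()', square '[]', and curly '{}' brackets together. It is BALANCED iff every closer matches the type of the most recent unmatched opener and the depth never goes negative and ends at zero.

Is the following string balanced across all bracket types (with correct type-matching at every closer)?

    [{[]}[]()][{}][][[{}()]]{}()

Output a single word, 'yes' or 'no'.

Answer: yes

Derivation:
pos 0: push '['; stack = [
pos 1: push '{'; stack = [{
pos 2: push '['; stack = [{[
pos 3: ']' matches '['; pop; stack = [{
pos 4: '}' matches '{'; pop; stack = [
pos 5: push '['; stack = [[
pos 6: ']' matches '['; pop; stack = [
pos 7: push '('; stack = [(
pos 8: ')' matches '('; pop; stack = [
pos 9: ']' matches '['; pop; stack = (empty)
pos 10: push '['; stack = [
pos 11: push '{'; stack = [{
pos 12: '}' matches '{'; pop; stack = [
pos 13: ']' matches '['; pop; stack = (empty)
pos 14: push '['; stack = [
pos 15: ']' matches '['; pop; stack = (empty)
pos 16: push '['; stack = [
pos 17: push '['; stack = [[
pos 18: push '{'; stack = [[{
pos 19: '}' matches '{'; pop; stack = [[
pos 20: push '('; stack = [[(
pos 21: ')' matches '('; pop; stack = [[
pos 22: ']' matches '['; pop; stack = [
pos 23: ']' matches '['; pop; stack = (empty)
pos 24: push '{'; stack = {
pos 25: '}' matches '{'; pop; stack = (empty)
pos 26: push '('; stack = (
pos 27: ')' matches '('; pop; stack = (empty)
end: stack empty → VALID
Verdict: properly nested → yes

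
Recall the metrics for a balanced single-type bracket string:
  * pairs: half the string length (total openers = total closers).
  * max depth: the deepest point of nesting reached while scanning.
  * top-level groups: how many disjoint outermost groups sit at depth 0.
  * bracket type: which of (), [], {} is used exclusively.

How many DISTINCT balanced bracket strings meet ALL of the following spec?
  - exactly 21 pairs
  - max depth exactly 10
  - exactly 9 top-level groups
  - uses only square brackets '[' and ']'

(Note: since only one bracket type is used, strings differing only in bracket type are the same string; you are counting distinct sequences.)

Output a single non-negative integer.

Answer: 32103

Derivation:
Spec: pairs=21 depth=10 groups=9
Count(depth <= 10) = 96764463
Count(depth <= 9) = 96732360
Count(depth == 10) = 96764463 - 96732360 = 32103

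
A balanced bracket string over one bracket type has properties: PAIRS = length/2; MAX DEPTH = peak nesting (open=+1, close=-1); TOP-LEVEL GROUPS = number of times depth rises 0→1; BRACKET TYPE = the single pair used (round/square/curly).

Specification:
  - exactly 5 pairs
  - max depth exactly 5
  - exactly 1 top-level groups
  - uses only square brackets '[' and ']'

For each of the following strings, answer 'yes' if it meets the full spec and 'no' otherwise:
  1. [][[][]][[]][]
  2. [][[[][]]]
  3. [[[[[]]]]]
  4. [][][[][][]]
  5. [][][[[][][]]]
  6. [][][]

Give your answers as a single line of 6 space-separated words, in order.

String 1 '[][[][]][[]][]': depth seq [1 0 1 2 1 2 1 0 1 2 1 0 1 0]
  -> pairs=7 depth=2 groups=4 -> no
String 2 '[][[[][]]]': depth seq [1 0 1 2 3 2 3 2 1 0]
  -> pairs=5 depth=3 groups=2 -> no
String 3 '[[[[[]]]]]': depth seq [1 2 3 4 5 4 3 2 1 0]
  -> pairs=5 depth=5 groups=1 -> yes
String 4 '[][][[][][]]': depth seq [1 0 1 0 1 2 1 2 1 2 1 0]
  -> pairs=6 depth=2 groups=3 -> no
String 5 '[][][[[][][]]]': depth seq [1 0 1 0 1 2 3 2 3 2 3 2 1 0]
  -> pairs=7 depth=3 groups=3 -> no
String 6 '[][][]': depth seq [1 0 1 0 1 0]
  -> pairs=3 depth=1 groups=3 -> no

Answer: no no yes no no no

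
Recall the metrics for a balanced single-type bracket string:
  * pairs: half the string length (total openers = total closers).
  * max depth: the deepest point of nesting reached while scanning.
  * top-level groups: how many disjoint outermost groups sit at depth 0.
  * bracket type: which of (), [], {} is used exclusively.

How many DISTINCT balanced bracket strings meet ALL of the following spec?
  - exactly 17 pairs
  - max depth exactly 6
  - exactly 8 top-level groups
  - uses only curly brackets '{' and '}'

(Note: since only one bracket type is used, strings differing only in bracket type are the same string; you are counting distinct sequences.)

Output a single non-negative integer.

Spec: pairs=17 depth=6 groups=8
Count(depth <= 6) = 947600
Count(depth <= 5) = 894600
Count(depth == 6) = 947600 - 894600 = 53000

Answer: 53000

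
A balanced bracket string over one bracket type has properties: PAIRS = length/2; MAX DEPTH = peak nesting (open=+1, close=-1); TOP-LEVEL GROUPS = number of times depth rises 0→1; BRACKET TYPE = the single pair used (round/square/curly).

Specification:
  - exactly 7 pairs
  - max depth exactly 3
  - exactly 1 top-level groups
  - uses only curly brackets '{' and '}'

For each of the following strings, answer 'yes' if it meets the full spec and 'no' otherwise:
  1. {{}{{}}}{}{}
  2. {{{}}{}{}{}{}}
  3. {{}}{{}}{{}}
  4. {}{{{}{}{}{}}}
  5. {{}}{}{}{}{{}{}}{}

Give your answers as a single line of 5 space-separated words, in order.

String 1 '{{}{{}}}{}{}': depth seq [1 2 1 2 3 2 1 0 1 0 1 0]
  -> pairs=6 depth=3 groups=3 -> no
String 2 '{{{}}{}{}{}{}}': depth seq [1 2 3 2 1 2 1 2 1 2 1 2 1 0]
  -> pairs=7 depth=3 groups=1 -> yes
String 3 '{{}}{{}}{{}}': depth seq [1 2 1 0 1 2 1 0 1 2 1 0]
  -> pairs=6 depth=2 groups=3 -> no
String 4 '{}{{{}{}{}{}}}': depth seq [1 0 1 2 3 2 3 2 3 2 3 2 1 0]
  -> pairs=7 depth=3 groups=2 -> no
String 5 '{{}}{}{}{}{{}{}}{}': depth seq [1 2 1 0 1 0 1 0 1 0 1 2 1 2 1 0 1 0]
  -> pairs=9 depth=2 groups=6 -> no

Answer: no yes no no no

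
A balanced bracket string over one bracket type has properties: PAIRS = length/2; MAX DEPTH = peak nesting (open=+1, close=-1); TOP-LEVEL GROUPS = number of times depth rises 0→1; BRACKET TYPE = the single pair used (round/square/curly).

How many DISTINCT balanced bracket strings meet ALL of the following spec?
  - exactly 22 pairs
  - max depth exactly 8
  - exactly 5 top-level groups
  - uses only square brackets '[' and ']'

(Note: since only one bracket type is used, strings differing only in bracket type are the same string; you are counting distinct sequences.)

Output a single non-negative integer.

Answer: 588884365

Derivation:
Spec: pairs=22 depth=8 groups=5
Count(depth <= 8) = 6152044735
Count(depth <= 7) = 5563160370
Count(depth == 8) = 6152044735 - 5563160370 = 588884365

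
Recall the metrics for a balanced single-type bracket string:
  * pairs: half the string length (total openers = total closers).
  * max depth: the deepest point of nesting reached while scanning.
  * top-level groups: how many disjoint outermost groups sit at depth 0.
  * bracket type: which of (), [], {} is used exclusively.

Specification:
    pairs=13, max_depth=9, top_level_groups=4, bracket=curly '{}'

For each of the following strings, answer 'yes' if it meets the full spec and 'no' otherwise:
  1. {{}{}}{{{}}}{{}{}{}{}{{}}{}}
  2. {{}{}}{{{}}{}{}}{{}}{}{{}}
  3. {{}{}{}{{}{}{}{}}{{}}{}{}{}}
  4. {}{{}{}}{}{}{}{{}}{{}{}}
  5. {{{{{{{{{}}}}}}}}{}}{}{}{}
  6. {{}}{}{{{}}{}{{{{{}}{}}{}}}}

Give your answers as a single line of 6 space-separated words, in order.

String 1 '{{}{}}{{{}}}{{}{}{}{}{{}}{}}': depth seq [1 2 1 2 1 0 1 2 3 2 1 0 1 2 1 2 1 2 1 2 1 2 3 2 1 2 1 0]
  -> pairs=14 depth=3 groups=3 -> no
String 2 '{{}{}}{{{}}{}{}}{{}}{}{{}}': depth seq [1 2 1 2 1 0 1 2 3 2 1 2 1 2 1 0 1 2 1 0 1 0 1 2 1 0]
  -> pairs=13 depth=3 groups=5 -> no
String 3 '{{}{}{}{{}{}{}{}}{{}}{}{}{}}': depth seq [1 2 1 2 1 2 1 2 3 2 3 2 3 2 3 2 1 2 3 2 1 2 1 2 1 2 1 0]
  -> pairs=14 depth=3 groups=1 -> no
String 4 '{}{{}{}}{}{}{}{{}}{{}{}}': depth seq [1 0 1 2 1 2 1 0 1 0 1 0 1 0 1 2 1 0 1 2 1 2 1 0]
  -> pairs=12 depth=2 groups=7 -> no
String 5 '{{{{{{{{{}}}}}}}}{}}{}{}{}': depth seq [1 2 3 4 5 6 7 8 9 8 7 6 5 4 3 2 1 2 1 0 1 0 1 0 1 0]
  -> pairs=13 depth=9 groups=4 -> yes
String 6 '{{}}{}{{{}}{}{{{{{}}{}}{}}}}': depth seq [1 2 1 0 1 0 1 2 3 2 1 2 1 2 3 4 5 6 5 4 5 4 3 4 3 2 1 0]
  -> pairs=14 depth=6 groups=3 -> no

Answer: no no no no yes no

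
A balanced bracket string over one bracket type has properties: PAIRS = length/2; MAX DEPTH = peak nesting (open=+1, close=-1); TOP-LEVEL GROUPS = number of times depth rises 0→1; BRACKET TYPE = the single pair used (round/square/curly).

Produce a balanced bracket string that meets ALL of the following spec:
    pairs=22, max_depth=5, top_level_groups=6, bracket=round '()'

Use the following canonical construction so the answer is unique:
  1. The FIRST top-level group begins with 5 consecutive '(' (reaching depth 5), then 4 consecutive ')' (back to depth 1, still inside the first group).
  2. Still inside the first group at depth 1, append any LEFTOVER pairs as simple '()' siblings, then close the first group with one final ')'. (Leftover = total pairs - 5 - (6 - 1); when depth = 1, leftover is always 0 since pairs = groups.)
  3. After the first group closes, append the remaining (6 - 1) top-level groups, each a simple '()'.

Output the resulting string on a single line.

Spec: pairs=22 depth=5 groups=6
Leftover pairs = 22 - 5 - (6-1) = 12
First group: deep chain of depth 5 + 12 sibling pairs
Remaining 5 groups: simple '()' each

Answer: ((((())))()()()()()()()()()()()())()()()()()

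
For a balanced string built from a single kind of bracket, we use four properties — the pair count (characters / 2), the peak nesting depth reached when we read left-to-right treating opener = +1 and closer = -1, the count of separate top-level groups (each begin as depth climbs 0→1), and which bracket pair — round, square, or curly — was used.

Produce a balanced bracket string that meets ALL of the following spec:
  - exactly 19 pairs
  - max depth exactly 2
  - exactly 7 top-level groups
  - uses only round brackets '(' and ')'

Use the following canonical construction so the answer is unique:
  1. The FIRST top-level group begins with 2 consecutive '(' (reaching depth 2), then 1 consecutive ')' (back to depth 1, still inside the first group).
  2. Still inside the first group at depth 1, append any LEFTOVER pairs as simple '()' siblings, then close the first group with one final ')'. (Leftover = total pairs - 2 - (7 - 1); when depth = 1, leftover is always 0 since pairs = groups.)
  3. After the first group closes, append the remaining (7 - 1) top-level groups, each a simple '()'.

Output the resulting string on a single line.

Answer: (()()()()()()()()()()()())()()()()()()

Derivation:
Spec: pairs=19 depth=2 groups=7
Leftover pairs = 19 - 2 - (7-1) = 11
First group: deep chain of depth 2 + 11 sibling pairs
Remaining 6 groups: simple '()' each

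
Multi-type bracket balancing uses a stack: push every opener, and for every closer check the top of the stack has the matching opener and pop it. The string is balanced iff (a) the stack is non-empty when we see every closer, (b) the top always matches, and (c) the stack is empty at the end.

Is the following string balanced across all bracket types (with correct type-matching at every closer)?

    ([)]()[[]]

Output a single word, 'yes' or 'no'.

pos 0: push '('; stack = (
pos 1: push '['; stack = ([
pos 2: saw closer ')' but top of stack is '[' (expected ']') → INVALID
Verdict: type mismatch at position 2: ')' closes '[' → no

Answer: no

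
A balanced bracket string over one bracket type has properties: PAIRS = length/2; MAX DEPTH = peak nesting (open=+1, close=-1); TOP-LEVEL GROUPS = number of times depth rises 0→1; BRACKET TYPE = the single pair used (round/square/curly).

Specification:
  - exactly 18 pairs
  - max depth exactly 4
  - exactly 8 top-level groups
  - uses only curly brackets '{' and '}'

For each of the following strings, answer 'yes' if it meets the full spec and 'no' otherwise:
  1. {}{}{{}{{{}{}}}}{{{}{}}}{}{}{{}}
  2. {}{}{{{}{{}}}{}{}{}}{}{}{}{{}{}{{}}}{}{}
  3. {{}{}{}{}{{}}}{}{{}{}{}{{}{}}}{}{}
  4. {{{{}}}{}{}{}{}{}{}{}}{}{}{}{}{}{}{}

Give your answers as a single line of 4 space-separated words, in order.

String 1 '{}{}{{}{{{}{}}}}{{{}{}}}{}{}{{}}': depth seq [1 0 1 0 1 2 1 2 3 4 3 4 3 2 1 0 1 2 3 2 3 2 1 0 1 0 1 0 1 2 1 0]
  -> pairs=16 depth=4 groups=7 -> no
String 2 '{}{}{{{}{{}}}{}{}{}}{}{}{}{{}{}{{}}}{}{}': depth seq [1 0 1 0 1 2 3 2 3 4 3 2 1 2 1 2 1 2 1 0 1 0 1 0 1 0 1 2 1 2 1 2 3 2 1 0 1 0 1 0]
  -> pairs=20 depth=4 groups=9 -> no
String 3 '{{}{}{}{}{{}}}{}{{}{}{}{{}{}}}{}{}': depth seq [1 2 1 2 1 2 1 2 1 2 3 2 1 0 1 0 1 2 1 2 1 2 1 2 3 2 3 2 1 0 1 0 1 0]
  -> pairs=17 depth=3 groups=5 -> no
String 4 '{{{{}}}{}{}{}{}{}{}{}}{}{}{}{}{}{}{}': depth seq [1 2 3 4 3 2 1 2 1 2 1 2 1 2 1 2 1 2 1 2 1 0 1 0 1 0 1 0 1 0 1 0 1 0 1 0]
  -> pairs=18 depth=4 groups=8 -> yes

Answer: no no no yes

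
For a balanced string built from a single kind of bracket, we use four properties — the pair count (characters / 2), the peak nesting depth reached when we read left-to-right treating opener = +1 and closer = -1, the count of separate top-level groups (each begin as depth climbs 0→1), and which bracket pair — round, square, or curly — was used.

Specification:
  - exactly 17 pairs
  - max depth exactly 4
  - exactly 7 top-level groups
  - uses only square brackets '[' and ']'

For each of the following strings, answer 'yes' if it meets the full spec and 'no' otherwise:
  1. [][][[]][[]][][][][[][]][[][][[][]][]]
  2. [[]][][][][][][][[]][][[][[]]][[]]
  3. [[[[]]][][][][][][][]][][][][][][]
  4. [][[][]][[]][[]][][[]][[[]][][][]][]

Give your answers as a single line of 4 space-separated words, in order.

String 1 '[][][[]][[]][][][][[][]][[][][[][]][]]': depth seq [1 0 1 0 1 2 1 0 1 2 1 0 1 0 1 0 1 0 1 2 1 2 1 0 1 2 1 2 1 2 3 2 3 2 1 2 1 0]
  -> pairs=19 depth=3 groups=9 -> no
String 2 '[[]][][][][][][][[]][][[][[]]][[]]': depth seq [1 2 1 0 1 0 1 0 1 0 1 0 1 0 1 0 1 2 1 0 1 0 1 2 1 2 3 2 1 0 1 2 1 0]
  -> pairs=17 depth=3 groups=11 -> no
String 3 '[[[[]]][][][][][][][]][][][][][][]': depth seq [1 2 3 4 3 2 1 2 1 2 1 2 1 2 1 2 1 2 1 2 1 0 1 0 1 0 1 0 1 0 1 0 1 0]
  -> pairs=17 depth=4 groups=7 -> yes
String 4 '[][[][]][[]][[]][][[]][[[]][][][]][]': depth seq [1 0 1 2 1 2 1 0 1 2 1 0 1 2 1 0 1 0 1 2 1 0 1 2 3 2 1 2 1 2 1 2 1 0 1 0]
  -> pairs=18 depth=3 groups=8 -> no

Answer: no no yes no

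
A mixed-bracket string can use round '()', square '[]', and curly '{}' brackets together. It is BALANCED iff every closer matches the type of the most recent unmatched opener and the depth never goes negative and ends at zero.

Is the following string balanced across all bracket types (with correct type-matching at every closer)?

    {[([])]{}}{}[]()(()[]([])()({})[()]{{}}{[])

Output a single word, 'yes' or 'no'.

pos 0: push '{'; stack = {
pos 1: push '['; stack = {[
pos 2: push '('; stack = {[(
pos 3: push '['; stack = {[([
pos 4: ']' matches '['; pop; stack = {[(
pos 5: ')' matches '('; pop; stack = {[
pos 6: ']' matches '['; pop; stack = {
pos 7: push '{'; stack = {{
pos 8: '}' matches '{'; pop; stack = {
pos 9: '}' matches '{'; pop; stack = (empty)
pos 10: push '{'; stack = {
pos 11: '}' matches '{'; pop; stack = (empty)
pos 12: push '['; stack = [
pos 13: ']' matches '['; pop; stack = (empty)
pos 14: push '('; stack = (
pos 15: ')' matches '('; pop; stack = (empty)
pos 16: push '('; stack = (
pos 17: push '('; stack = ((
pos 18: ')' matches '('; pop; stack = (
pos 19: push '['; stack = ([
pos 20: ']' matches '['; pop; stack = (
pos 21: push '('; stack = ((
pos 22: push '['; stack = (([
pos 23: ']' matches '['; pop; stack = ((
pos 24: ')' matches '('; pop; stack = (
pos 25: push '('; stack = ((
pos 26: ')' matches '('; pop; stack = (
pos 27: push '('; stack = ((
pos 28: push '{'; stack = (({
pos 29: '}' matches '{'; pop; stack = ((
pos 30: ')' matches '('; pop; stack = (
pos 31: push '['; stack = ([
pos 32: push '('; stack = ([(
pos 33: ')' matches '('; pop; stack = ([
pos 34: ']' matches '['; pop; stack = (
pos 35: push '{'; stack = ({
pos 36: push '{'; stack = ({{
pos 37: '}' matches '{'; pop; stack = ({
pos 38: '}' matches '{'; pop; stack = (
pos 39: push '{'; stack = ({
pos 40: push '['; stack = ({[
pos 41: ']' matches '['; pop; stack = ({
pos 42: saw closer ')' but top of stack is '{' (expected '}') → INVALID
Verdict: type mismatch at position 42: ')' closes '{' → no

Answer: no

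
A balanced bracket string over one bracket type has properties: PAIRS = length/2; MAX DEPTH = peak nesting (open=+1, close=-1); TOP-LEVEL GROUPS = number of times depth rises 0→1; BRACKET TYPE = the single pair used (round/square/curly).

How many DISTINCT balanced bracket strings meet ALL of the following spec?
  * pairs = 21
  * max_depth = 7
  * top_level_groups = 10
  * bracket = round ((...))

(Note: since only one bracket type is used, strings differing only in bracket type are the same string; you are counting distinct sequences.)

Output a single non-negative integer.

Answer: 885360

Derivation:
Spec: pairs=21 depth=7 groups=10
Count(depth <= 7) = 40090750
Count(depth <= 6) = 39205390
Count(depth == 7) = 40090750 - 39205390 = 885360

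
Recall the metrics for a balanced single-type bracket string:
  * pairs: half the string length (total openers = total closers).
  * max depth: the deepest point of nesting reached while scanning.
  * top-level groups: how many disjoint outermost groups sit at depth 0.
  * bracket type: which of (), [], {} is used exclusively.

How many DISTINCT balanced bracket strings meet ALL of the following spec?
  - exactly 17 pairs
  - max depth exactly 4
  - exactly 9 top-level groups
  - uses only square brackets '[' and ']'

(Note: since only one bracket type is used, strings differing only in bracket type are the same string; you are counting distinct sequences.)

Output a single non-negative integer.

Answer: 140580

Derivation:
Spec: pairs=17 depth=4 groups=9
Count(depth <= 4) = 327717
Count(depth <= 3) = 187137
Count(depth == 4) = 327717 - 187137 = 140580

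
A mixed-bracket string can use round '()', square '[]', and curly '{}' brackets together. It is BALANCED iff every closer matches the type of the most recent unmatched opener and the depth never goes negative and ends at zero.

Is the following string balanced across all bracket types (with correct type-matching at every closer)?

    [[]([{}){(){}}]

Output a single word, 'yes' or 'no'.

pos 0: push '['; stack = [
pos 1: push '['; stack = [[
pos 2: ']' matches '['; pop; stack = [
pos 3: push '('; stack = [(
pos 4: push '['; stack = [([
pos 5: push '{'; stack = [([{
pos 6: '}' matches '{'; pop; stack = [([
pos 7: saw closer ')' but top of stack is '[' (expected ']') → INVALID
Verdict: type mismatch at position 7: ')' closes '[' → no

Answer: no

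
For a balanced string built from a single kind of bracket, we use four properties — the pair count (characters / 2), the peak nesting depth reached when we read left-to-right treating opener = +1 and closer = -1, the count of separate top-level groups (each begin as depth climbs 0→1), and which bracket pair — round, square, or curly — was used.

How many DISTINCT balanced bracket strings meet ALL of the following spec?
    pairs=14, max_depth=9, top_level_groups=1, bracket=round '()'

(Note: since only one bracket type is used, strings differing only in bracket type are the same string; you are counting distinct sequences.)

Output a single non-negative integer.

Answer: 28405

Derivation:
Spec: pairs=14 depth=9 groups=1
Count(depth <= 9) = 732825
Count(depth <= 8) = 704420
Count(depth == 9) = 732825 - 704420 = 28405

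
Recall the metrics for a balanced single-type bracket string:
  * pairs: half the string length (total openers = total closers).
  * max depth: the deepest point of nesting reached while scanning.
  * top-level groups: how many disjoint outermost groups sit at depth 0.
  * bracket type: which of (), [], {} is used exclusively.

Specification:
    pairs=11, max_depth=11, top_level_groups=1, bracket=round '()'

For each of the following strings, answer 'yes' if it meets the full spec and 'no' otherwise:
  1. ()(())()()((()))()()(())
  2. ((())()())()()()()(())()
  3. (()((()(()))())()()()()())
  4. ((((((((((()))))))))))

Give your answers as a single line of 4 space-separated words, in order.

Answer: no no no yes

Derivation:
String 1 '()(())()()((()))()()(())': depth seq [1 0 1 2 1 0 1 0 1 0 1 2 3 2 1 0 1 0 1 0 1 2 1 0]
  -> pairs=12 depth=3 groups=8 -> no
String 2 '((())()())()()()()(())()': depth seq [1 2 3 2 1 2 1 2 1 0 1 0 1 0 1 0 1 0 1 2 1 0 1 0]
  -> pairs=12 depth=3 groups=7 -> no
String 3 '(()((()(()))())()()()()())': depth seq [1 2 1 2 3 4 3 4 5 4 3 2 3 2 1 2 1 2 1 2 1 2 1 2 1 0]
  -> pairs=13 depth=5 groups=1 -> no
String 4 '((((((((((()))))))))))': depth seq [1 2 3 4 5 6 7 8 9 10 11 10 9 8 7 6 5 4 3 2 1 0]
  -> pairs=11 depth=11 groups=1 -> yes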